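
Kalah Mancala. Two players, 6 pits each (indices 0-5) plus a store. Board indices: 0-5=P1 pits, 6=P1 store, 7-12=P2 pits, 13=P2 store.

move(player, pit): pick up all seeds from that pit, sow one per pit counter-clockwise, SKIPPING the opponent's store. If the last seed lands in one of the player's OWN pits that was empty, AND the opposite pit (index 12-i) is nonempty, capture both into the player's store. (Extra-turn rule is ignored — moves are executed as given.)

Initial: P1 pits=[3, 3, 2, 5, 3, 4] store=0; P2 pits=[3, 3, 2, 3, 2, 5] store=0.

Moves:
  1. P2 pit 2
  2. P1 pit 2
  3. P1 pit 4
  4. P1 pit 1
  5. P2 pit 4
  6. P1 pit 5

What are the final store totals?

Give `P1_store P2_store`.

Answer: 7 1

Derivation:
Move 1: P2 pit2 -> P1=[3,3,2,5,3,4](0) P2=[3,3,0,4,3,5](0)
Move 2: P1 pit2 -> P1=[3,3,0,6,4,4](0) P2=[3,3,0,4,3,5](0)
Move 3: P1 pit4 -> P1=[3,3,0,6,0,5](1) P2=[4,4,0,4,3,5](0)
Move 4: P1 pit1 -> P1=[3,0,1,7,0,5](6) P2=[4,0,0,4,3,5](0)
Move 5: P2 pit4 -> P1=[4,0,1,7,0,5](6) P2=[4,0,0,4,0,6](1)
Move 6: P1 pit5 -> P1=[4,0,1,7,0,0](7) P2=[5,1,1,5,0,6](1)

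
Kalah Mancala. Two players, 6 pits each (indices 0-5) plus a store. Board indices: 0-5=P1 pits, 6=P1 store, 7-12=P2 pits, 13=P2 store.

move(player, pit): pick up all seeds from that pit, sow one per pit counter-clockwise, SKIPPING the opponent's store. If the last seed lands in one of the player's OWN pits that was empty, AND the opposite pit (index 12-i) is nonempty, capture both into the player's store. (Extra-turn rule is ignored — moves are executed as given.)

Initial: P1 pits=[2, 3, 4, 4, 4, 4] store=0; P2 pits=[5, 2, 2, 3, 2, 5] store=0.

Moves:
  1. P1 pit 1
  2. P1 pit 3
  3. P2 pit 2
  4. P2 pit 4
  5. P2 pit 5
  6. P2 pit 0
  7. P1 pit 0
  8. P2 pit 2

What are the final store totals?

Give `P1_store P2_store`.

Answer: 1 3

Derivation:
Move 1: P1 pit1 -> P1=[2,0,5,5,5,4](0) P2=[5,2,2,3,2,5](0)
Move 2: P1 pit3 -> P1=[2,0,5,0,6,5](1) P2=[6,3,2,3,2,5](0)
Move 3: P2 pit2 -> P1=[2,0,5,0,6,5](1) P2=[6,3,0,4,3,5](0)
Move 4: P2 pit4 -> P1=[3,0,5,0,6,5](1) P2=[6,3,0,4,0,6](1)
Move 5: P2 pit5 -> P1=[4,1,6,1,7,5](1) P2=[6,3,0,4,0,0](2)
Move 6: P2 pit0 -> P1=[4,1,6,1,7,5](1) P2=[0,4,1,5,1,1](3)
Move 7: P1 pit0 -> P1=[0,2,7,2,8,5](1) P2=[0,4,1,5,1,1](3)
Move 8: P2 pit2 -> P1=[0,2,7,2,8,5](1) P2=[0,4,0,6,1,1](3)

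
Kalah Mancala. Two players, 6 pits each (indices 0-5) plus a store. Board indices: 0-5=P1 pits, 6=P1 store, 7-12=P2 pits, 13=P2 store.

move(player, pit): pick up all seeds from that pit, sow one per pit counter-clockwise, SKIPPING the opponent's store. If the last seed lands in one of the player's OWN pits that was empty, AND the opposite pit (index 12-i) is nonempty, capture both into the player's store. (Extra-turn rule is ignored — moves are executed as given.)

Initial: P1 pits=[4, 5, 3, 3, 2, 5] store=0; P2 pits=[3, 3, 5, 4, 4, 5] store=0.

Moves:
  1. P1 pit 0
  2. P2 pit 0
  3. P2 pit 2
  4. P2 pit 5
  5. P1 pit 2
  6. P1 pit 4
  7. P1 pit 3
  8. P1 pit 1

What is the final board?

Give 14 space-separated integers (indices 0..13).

Move 1: P1 pit0 -> P1=[0,6,4,4,3,5](0) P2=[3,3,5,4,4,5](0)
Move 2: P2 pit0 -> P1=[0,6,4,4,3,5](0) P2=[0,4,6,5,4,5](0)
Move 3: P2 pit2 -> P1=[1,7,4,4,3,5](0) P2=[0,4,0,6,5,6](1)
Move 4: P2 pit5 -> P1=[2,8,5,5,4,5](0) P2=[0,4,0,6,5,0](2)
Move 5: P1 pit2 -> P1=[2,8,0,6,5,6](1) P2=[1,4,0,6,5,0](2)
Move 6: P1 pit4 -> P1=[2,8,0,6,0,7](2) P2=[2,5,1,6,5,0](2)
Move 7: P1 pit3 -> P1=[2,8,0,0,1,8](3) P2=[3,6,2,6,5,0](2)
Move 8: P1 pit1 -> P1=[2,0,1,1,2,9](4) P2=[4,7,3,6,5,0](2)

Answer: 2 0 1 1 2 9 4 4 7 3 6 5 0 2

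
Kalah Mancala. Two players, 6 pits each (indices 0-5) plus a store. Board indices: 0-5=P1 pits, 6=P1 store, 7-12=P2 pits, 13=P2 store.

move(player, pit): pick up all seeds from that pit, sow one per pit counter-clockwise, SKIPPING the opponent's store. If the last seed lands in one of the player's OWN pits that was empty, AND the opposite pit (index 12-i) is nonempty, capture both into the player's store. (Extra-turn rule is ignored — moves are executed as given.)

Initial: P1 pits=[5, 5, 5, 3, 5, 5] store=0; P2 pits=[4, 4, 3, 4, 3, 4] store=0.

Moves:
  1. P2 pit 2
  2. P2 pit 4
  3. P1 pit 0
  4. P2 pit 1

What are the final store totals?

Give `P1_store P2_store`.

Answer: 1 1

Derivation:
Move 1: P2 pit2 -> P1=[5,5,5,3,5,5](0) P2=[4,4,0,5,4,5](0)
Move 2: P2 pit4 -> P1=[6,6,5,3,5,5](0) P2=[4,4,0,5,0,6](1)
Move 3: P1 pit0 -> P1=[0,7,6,4,6,6](1) P2=[4,4,0,5,0,6](1)
Move 4: P2 pit1 -> P1=[0,7,6,4,6,6](1) P2=[4,0,1,6,1,7](1)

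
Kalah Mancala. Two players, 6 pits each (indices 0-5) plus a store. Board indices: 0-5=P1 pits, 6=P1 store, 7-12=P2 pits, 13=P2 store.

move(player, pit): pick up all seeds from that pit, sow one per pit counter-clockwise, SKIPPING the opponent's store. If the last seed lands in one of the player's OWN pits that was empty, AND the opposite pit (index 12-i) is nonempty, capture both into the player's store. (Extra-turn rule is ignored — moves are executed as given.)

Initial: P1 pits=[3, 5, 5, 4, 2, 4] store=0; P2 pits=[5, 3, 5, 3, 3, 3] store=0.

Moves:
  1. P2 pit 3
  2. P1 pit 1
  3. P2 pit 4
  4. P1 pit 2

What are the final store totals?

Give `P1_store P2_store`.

Answer: 2 2

Derivation:
Move 1: P2 pit3 -> P1=[3,5,5,4,2,4](0) P2=[5,3,5,0,4,4](1)
Move 2: P1 pit1 -> P1=[3,0,6,5,3,5](1) P2=[5,3,5,0,4,4](1)
Move 3: P2 pit4 -> P1=[4,1,6,5,3,5](1) P2=[5,3,5,0,0,5](2)
Move 4: P1 pit2 -> P1=[4,1,0,6,4,6](2) P2=[6,4,5,0,0,5](2)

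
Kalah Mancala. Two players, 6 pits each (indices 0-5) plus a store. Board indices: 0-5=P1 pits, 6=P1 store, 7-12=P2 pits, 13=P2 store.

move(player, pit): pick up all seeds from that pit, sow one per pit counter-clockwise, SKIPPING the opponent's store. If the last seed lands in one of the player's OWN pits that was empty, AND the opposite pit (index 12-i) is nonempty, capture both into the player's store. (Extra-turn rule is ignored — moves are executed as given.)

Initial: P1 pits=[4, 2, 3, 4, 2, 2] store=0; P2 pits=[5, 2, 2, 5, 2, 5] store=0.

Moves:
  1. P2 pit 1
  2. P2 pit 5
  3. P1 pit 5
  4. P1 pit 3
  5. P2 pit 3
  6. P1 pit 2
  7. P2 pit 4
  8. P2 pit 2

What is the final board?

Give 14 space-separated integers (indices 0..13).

Move 1: P2 pit1 -> P1=[4,2,3,4,2,2](0) P2=[5,0,3,6,2,5](0)
Move 2: P2 pit5 -> P1=[5,3,4,5,2,2](0) P2=[5,0,3,6,2,0](1)
Move 3: P1 pit5 -> P1=[5,3,4,5,2,0](1) P2=[6,0,3,6,2,0](1)
Move 4: P1 pit3 -> P1=[5,3,4,0,3,1](2) P2=[7,1,3,6,2,0](1)
Move 5: P2 pit3 -> P1=[6,4,5,0,3,1](2) P2=[7,1,3,0,3,1](2)
Move 6: P1 pit2 -> P1=[6,4,0,1,4,2](3) P2=[8,1,3,0,3,1](2)
Move 7: P2 pit4 -> P1=[7,4,0,1,4,2](3) P2=[8,1,3,0,0,2](3)
Move 8: P2 pit2 -> P1=[7,4,0,1,4,2](3) P2=[8,1,0,1,1,3](3)

Answer: 7 4 0 1 4 2 3 8 1 0 1 1 3 3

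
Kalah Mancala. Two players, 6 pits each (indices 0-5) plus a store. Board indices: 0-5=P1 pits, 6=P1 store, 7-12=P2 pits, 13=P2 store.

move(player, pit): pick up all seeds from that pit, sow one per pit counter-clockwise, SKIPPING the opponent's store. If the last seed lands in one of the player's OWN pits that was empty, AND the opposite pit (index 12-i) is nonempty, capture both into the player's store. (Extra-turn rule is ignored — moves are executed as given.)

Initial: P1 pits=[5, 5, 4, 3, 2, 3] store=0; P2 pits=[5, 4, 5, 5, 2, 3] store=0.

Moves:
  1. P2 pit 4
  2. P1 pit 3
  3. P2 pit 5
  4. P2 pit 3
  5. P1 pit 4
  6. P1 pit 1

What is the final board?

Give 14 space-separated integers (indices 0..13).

Answer: 7 0 6 1 1 6 3 7 5 5 0 1 1 3

Derivation:
Move 1: P2 pit4 -> P1=[5,5,4,3,2,3](0) P2=[5,4,5,5,0,4](1)
Move 2: P1 pit3 -> P1=[5,5,4,0,3,4](1) P2=[5,4,5,5,0,4](1)
Move 3: P2 pit5 -> P1=[6,6,5,0,3,4](1) P2=[5,4,5,5,0,0](2)
Move 4: P2 pit3 -> P1=[7,7,5,0,3,4](1) P2=[5,4,5,0,1,1](3)
Move 5: P1 pit4 -> P1=[7,7,5,0,0,5](2) P2=[6,4,5,0,1,1](3)
Move 6: P1 pit1 -> P1=[7,0,6,1,1,6](3) P2=[7,5,5,0,1,1](3)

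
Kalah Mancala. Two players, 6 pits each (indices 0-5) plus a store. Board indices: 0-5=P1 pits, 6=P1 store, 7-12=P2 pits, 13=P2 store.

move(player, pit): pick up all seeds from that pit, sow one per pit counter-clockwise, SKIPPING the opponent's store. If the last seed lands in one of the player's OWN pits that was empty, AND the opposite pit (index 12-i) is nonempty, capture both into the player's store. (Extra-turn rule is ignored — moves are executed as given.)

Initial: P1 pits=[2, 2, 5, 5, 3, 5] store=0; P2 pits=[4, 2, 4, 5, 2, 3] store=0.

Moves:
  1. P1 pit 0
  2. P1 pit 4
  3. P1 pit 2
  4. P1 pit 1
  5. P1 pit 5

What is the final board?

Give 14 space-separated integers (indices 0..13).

Move 1: P1 pit0 -> P1=[0,3,6,5,3,5](0) P2=[4,2,4,5,2,3](0)
Move 2: P1 pit4 -> P1=[0,3,6,5,0,6](1) P2=[5,2,4,5,2,3](0)
Move 3: P1 pit2 -> P1=[0,3,0,6,1,7](2) P2=[6,3,4,5,2,3](0)
Move 4: P1 pit1 -> P1=[0,0,1,7,2,7](2) P2=[6,3,4,5,2,3](0)
Move 5: P1 pit5 -> P1=[0,0,1,7,2,0](3) P2=[7,4,5,6,3,4](0)

Answer: 0 0 1 7 2 0 3 7 4 5 6 3 4 0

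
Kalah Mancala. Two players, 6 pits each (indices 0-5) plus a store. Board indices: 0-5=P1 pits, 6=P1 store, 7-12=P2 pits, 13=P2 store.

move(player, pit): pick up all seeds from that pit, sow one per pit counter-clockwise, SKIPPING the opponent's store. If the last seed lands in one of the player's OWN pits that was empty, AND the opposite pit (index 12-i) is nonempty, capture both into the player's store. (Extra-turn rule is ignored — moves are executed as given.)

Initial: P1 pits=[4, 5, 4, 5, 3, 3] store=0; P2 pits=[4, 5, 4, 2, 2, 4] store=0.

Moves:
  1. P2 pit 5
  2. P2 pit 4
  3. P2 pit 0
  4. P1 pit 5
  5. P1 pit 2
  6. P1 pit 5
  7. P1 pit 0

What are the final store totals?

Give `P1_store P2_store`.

Move 1: P2 pit5 -> P1=[5,6,5,5,3,3](0) P2=[4,5,4,2,2,0](1)
Move 2: P2 pit4 -> P1=[5,6,5,5,3,3](0) P2=[4,5,4,2,0,1](2)
Move 3: P2 pit0 -> P1=[5,0,5,5,3,3](0) P2=[0,6,5,3,0,1](9)
Move 4: P1 pit5 -> P1=[5,0,5,5,3,0](1) P2=[1,7,5,3,0,1](9)
Move 5: P1 pit2 -> P1=[5,0,0,6,4,1](2) P2=[2,7,5,3,0,1](9)
Move 6: P1 pit5 -> P1=[5,0,0,6,4,0](3) P2=[2,7,5,3,0,1](9)
Move 7: P1 pit0 -> P1=[0,1,1,7,5,0](6) P2=[0,7,5,3,0,1](9)

Answer: 6 9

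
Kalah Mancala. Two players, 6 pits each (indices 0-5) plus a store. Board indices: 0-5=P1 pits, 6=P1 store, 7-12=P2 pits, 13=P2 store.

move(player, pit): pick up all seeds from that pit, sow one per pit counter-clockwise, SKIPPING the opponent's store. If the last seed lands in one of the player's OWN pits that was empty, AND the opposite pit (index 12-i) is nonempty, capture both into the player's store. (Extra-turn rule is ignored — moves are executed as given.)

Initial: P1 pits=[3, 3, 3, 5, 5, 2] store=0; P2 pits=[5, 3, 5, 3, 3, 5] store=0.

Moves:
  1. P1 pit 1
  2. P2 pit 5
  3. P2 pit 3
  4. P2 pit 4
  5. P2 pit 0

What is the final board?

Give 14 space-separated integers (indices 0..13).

Move 1: P1 pit1 -> P1=[3,0,4,6,6,2](0) P2=[5,3,5,3,3,5](0)
Move 2: P2 pit5 -> P1=[4,1,5,7,6,2](0) P2=[5,3,5,3,3,0](1)
Move 3: P2 pit3 -> P1=[4,1,5,7,6,2](0) P2=[5,3,5,0,4,1](2)
Move 4: P2 pit4 -> P1=[5,2,5,7,6,2](0) P2=[5,3,5,0,0,2](3)
Move 5: P2 pit0 -> P1=[5,2,5,7,6,2](0) P2=[0,4,6,1,1,3](3)

Answer: 5 2 5 7 6 2 0 0 4 6 1 1 3 3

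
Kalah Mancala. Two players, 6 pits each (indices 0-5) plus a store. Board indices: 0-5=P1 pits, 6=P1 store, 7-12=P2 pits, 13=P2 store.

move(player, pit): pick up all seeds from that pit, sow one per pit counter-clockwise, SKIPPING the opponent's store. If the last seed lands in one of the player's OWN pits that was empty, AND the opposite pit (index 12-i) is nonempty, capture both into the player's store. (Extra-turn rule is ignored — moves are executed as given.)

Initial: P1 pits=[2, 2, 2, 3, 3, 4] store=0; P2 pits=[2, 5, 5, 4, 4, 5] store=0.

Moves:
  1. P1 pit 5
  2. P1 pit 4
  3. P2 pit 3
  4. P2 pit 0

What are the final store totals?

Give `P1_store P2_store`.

Answer: 2 1

Derivation:
Move 1: P1 pit5 -> P1=[2,2,2,3,3,0](1) P2=[3,6,6,4,4,5](0)
Move 2: P1 pit4 -> P1=[2,2,2,3,0,1](2) P2=[4,6,6,4,4,5](0)
Move 3: P2 pit3 -> P1=[3,2,2,3,0,1](2) P2=[4,6,6,0,5,6](1)
Move 4: P2 pit0 -> P1=[3,2,2,3,0,1](2) P2=[0,7,7,1,6,6](1)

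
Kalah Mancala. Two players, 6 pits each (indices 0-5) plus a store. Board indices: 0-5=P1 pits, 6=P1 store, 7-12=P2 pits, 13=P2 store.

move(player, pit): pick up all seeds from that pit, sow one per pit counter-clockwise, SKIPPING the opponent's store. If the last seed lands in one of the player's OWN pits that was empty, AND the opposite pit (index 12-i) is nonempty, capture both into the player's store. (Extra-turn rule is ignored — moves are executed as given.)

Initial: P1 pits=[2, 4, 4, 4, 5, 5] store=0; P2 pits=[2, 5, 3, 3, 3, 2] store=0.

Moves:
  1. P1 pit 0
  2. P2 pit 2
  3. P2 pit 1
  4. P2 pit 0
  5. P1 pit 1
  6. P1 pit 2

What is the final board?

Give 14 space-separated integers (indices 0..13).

Answer: 0 0 0 6 7 7 2 1 2 2 5 5 4 1

Derivation:
Move 1: P1 pit0 -> P1=[0,5,5,4,5,5](0) P2=[2,5,3,3,3,2](0)
Move 2: P2 pit2 -> P1=[0,5,5,4,5,5](0) P2=[2,5,0,4,4,3](0)
Move 3: P2 pit1 -> P1=[0,5,5,4,5,5](0) P2=[2,0,1,5,5,4](1)
Move 4: P2 pit0 -> P1=[0,5,5,4,5,5](0) P2=[0,1,2,5,5,4](1)
Move 5: P1 pit1 -> P1=[0,0,6,5,6,6](1) P2=[0,1,2,5,5,4](1)
Move 6: P1 pit2 -> P1=[0,0,0,6,7,7](2) P2=[1,2,2,5,5,4](1)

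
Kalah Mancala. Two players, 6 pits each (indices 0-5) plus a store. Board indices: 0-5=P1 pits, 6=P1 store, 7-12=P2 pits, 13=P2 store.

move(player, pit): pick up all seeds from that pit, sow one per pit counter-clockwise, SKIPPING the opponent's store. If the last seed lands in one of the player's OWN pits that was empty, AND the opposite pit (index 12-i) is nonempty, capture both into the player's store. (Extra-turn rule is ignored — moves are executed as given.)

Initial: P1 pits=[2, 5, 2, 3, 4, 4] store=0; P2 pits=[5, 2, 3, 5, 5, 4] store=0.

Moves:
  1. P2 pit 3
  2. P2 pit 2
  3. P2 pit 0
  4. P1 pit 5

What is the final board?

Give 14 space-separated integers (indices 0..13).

Move 1: P2 pit3 -> P1=[3,6,2,3,4,4](0) P2=[5,2,3,0,6,5](1)
Move 2: P2 pit2 -> P1=[3,6,2,3,4,4](0) P2=[5,2,0,1,7,6](1)
Move 3: P2 pit0 -> P1=[3,6,2,3,4,4](0) P2=[0,3,1,2,8,7](1)
Move 4: P1 pit5 -> P1=[3,6,2,3,4,0](1) P2=[1,4,2,2,8,7](1)

Answer: 3 6 2 3 4 0 1 1 4 2 2 8 7 1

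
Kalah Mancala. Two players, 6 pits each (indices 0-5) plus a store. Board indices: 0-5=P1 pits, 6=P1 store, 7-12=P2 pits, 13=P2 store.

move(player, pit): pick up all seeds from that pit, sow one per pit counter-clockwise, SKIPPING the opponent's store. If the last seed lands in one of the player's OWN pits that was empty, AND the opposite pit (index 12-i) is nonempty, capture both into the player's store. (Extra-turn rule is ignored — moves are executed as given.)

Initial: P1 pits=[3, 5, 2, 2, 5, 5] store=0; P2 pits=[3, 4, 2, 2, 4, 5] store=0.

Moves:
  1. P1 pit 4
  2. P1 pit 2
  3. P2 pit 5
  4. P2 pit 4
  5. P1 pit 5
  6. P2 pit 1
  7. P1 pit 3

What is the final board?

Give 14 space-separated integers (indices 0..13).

Answer: 5 7 1 0 1 1 9 6 0 5 3 1 1 2

Derivation:
Move 1: P1 pit4 -> P1=[3,5,2,2,0,6](1) P2=[4,5,3,2,4,5](0)
Move 2: P1 pit2 -> P1=[3,5,0,3,0,6](7) P2=[4,0,3,2,4,5](0)
Move 3: P2 pit5 -> P1=[4,6,1,4,0,6](7) P2=[4,0,3,2,4,0](1)
Move 4: P2 pit4 -> P1=[5,7,1,4,0,6](7) P2=[4,0,3,2,0,1](2)
Move 5: P1 pit5 -> P1=[5,7,1,4,0,0](8) P2=[5,1,4,3,1,1](2)
Move 6: P2 pit1 -> P1=[5,7,1,4,0,0](8) P2=[5,0,5,3,1,1](2)
Move 7: P1 pit3 -> P1=[5,7,1,0,1,1](9) P2=[6,0,5,3,1,1](2)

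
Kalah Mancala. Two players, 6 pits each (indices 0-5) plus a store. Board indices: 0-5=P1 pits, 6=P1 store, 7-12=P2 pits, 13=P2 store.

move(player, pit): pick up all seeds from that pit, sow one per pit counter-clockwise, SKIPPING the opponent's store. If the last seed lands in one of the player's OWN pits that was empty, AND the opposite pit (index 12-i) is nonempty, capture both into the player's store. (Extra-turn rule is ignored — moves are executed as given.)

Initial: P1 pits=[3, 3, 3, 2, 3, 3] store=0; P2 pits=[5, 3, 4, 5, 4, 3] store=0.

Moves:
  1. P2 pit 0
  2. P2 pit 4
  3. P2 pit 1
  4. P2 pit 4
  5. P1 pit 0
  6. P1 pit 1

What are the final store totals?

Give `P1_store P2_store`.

Answer: 1 1

Derivation:
Move 1: P2 pit0 -> P1=[3,3,3,2,3,3](0) P2=[0,4,5,6,5,4](0)
Move 2: P2 pit4 -> P1=[4,4,4,2,3,3](0) P2=[0,4,5,6,0,5](1)
Move 3: P2 pit1 -> P1=[4,4,4,2,3,3](0) P2=[0,0,6,7,1,6](1)
Move 4: P2 pit4 -> P1=[4,4,4,2,3,3](0) P2=[0,0,6,7,0,7](1)
Move 5: P1 pit0 -> P1=[0,5,5,3,4,3](0) P2=[0,0,6,7,0,7](1)
Move 6: P1 pit1 -> P1=[0,0,6,4,5,4](1) P2=[0,0,6,7,0,7](1)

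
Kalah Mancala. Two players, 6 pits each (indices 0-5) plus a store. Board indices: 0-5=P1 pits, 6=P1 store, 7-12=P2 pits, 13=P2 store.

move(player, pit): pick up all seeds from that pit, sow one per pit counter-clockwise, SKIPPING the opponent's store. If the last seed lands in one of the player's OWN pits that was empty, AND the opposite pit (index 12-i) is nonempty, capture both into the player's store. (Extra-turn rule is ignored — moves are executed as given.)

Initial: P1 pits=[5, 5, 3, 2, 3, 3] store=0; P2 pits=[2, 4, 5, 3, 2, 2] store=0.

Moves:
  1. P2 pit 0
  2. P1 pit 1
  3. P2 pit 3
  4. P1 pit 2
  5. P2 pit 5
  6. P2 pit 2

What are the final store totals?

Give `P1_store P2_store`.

Answer: 2 3

Derivation:
Move 1: P2 pit0 -> P1=[5,5,3,2,3,3](0) P2=[0,5,6,3,2,2](0)
Move 2: P1 pit1 -> P1=[5,0,4,3,4,4](1) P2=[0,5,6,3,2,2](0)
Move 3: P2 pit3 -> P1=[5,0,4,3,4,4](1) P2=[0,5,6,0,3,3](1)
Move 4: P1 pit2 -> P1=[5,0,0,4,5,5](2) P2=[0,5,6,0,3,3](1)
Move 5: P2 pit5 -> P1=[6,1,0,4,5,5](2) P2=[0,5,6,0,3,0](2)
Move 6: P2 pit2 -> P1=[7,2,0,4,5,5](2) P2=[0,5,0,1,4,1](3)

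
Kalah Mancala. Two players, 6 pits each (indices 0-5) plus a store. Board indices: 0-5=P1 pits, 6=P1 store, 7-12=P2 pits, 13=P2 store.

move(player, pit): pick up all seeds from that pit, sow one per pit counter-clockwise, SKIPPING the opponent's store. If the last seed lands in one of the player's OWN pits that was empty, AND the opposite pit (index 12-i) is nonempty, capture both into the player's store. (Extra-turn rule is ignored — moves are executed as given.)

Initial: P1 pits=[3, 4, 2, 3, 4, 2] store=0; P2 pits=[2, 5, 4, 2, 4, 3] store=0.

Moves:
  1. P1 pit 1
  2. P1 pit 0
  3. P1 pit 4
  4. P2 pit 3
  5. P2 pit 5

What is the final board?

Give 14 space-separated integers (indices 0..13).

Answer: 1 2 5 5 0 4 1 3 6 5 0 5 0 1

Derivation:
Move 1: P1 pit1 -> P1=[3,0,3,4,5,3](0) P2=[2,5,4,2,4,3](0)
Move 2: P1 pit0 -> P1=[0,1,4,5,5,3](0) P2=[2,5,4,2,4,3](0)
Move 3: P1 pit4 -> P1=[0,1,4,5,0,4](1) P2=[3,6,5,2,4,3](0)
Move 4: P2 pit3 -> P1=[0,1,4,5,0,4](1) P2=[3,6,5,0,5,4](0)
Move 5: P2 pit5 -> P1=[1,2,5,5,0,4](1) P2=[3,6,5,0,5,0](1)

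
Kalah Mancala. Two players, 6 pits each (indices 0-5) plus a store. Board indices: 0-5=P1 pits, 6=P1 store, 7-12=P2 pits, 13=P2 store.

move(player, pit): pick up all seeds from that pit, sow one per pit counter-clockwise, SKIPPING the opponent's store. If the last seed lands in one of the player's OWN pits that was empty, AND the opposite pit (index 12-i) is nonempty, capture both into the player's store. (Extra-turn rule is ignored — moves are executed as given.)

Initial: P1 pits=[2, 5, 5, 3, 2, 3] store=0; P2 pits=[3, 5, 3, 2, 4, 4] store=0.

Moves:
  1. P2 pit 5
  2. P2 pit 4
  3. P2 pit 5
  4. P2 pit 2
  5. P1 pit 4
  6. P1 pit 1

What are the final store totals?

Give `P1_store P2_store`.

Answer: 2 8

Derivation:
Move 1: P2 pit5 -> P1=[3,6,6,3,2,3](0) P2=[3,5,3,2,4,0](1)
Move 2: P2 pit4 -> P1=[4,7,6,3,2,3](0) P2=[3,5,3,2,0,1](2)
Move 3: P2 pit5 -> P1=[4,7,6,3,2,3](0) P2=[3,5,3,2,0,0](3)
Move 4: P2 pit2 -> P1=[0,7,6,3,2,3](0) P2=[3,5,0,3,1,0](8)
Move 5: P1 pit4 -> P1=[0,7,6,3,0,4](1) P2=[3,5,0,3,1,0](8)
Move 6: P1 pit1 -> P1=[0,0,7,4,1,5](2) P2=[4,6,0,3,1,0](8)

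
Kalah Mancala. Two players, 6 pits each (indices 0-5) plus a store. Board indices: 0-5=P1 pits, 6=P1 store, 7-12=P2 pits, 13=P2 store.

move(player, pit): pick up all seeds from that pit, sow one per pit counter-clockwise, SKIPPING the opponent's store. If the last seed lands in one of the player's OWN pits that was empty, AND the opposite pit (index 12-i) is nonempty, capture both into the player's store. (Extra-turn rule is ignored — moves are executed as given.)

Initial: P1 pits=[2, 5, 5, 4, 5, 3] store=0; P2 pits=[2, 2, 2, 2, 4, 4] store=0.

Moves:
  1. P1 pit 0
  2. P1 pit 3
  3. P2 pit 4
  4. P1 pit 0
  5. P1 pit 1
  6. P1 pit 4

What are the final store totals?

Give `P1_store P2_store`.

Answer: 3 1

Derivation:
Move 1: P1 pit0 -> P1=[0,6,6,4,5,3](0) P2=[2,2,2,2,4,4](0)
Move 2: P1 pit3 -> P1=[0,6,6,0,6,4](1) P2=[3,2,2,2,4,4](0)
Move 3: P2 pit4 -> P1=[1,7,6,0,6,4](1) P2=[3,2,2,2,0,5](1)
Move 4: P1 pit0 -> P1=[0,8,6,0,6,4](1) P2=[3,2,2,2,0,5](1)
Move 5: P1 pit1 -> P1=[0,0,7,1,7,5](2) P2=[4,3,3,2,0,5](1)
Move 6: P1 pit4 -> P1=[0,0,7,1,0,6](3) P2=[5,4,4,3,1,5](1)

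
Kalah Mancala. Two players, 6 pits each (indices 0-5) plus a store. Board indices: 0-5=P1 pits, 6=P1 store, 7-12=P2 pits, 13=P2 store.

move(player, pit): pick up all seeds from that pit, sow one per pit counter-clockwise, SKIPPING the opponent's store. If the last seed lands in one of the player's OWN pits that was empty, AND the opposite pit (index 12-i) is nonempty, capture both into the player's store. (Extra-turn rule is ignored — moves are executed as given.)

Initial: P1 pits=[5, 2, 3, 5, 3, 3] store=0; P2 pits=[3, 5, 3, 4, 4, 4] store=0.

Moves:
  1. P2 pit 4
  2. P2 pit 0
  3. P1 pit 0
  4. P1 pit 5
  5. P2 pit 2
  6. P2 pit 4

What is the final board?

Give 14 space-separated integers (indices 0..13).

Answer: 1 4 4 6 4 0 2 1 7 0 6 0 7 2

Derivation:
Move 1: P2 pit4 -> P1=[6,3,3,5,3,3](0) P2=[3,5,3,4,0,5](1)
Move 2: P2 pit0 -> P1=[6,3,3,5,3,3](0) P2=[0,6,4,5,0,5](1)
Move 3: P1 pit0 -> P1=[0,4,4,6,4,4](1) P2=[0,6,4,5,0,5](1)
Move 4: P1 pit5 -> P1=[0,4,4,6,4,0](2) P2=[1,7,5,5,0,5](1)
Move 5: P2 pit2 -> P1=[1,4,4,6,4,0](2) P2=[1,7,0,6,1,6](2)
Move 6: P2 pit4 -> P1=[1,4,4,6,4,0](2) P2=[1,7,0,6,0,7](2)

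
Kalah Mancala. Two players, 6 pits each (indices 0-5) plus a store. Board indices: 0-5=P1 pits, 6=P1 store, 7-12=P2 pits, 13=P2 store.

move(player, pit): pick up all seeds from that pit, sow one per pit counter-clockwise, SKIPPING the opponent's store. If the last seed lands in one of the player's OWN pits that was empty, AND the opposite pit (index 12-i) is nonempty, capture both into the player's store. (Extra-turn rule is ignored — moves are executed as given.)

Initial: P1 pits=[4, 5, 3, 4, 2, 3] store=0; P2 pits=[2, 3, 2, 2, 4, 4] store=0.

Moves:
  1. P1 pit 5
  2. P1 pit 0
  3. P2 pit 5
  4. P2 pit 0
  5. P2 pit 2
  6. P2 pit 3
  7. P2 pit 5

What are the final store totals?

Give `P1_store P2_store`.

Move 1: P1 pit5 -> P1=[4,5,3,4,2,0](1) P2=[3,4,2,2,4,4](0)
Move 2: P1 pit0 -> P1=[0,6,4,5,3,0](1) P2=[3,4,2,2,4,4](0)
Move 3: P2 pit5 -> P1=[1,7,5,5,3,0](1) P2=[3,4,2,2,4,0](1)
Move 4: P2 pit0 -> P1=[1,7,5,5,3,0](1) P2=[0,5,3,3,4,0](1)
Move 5: P2 pit2 -> P1=[0,7,5,5,3,0](1) P2=[0,5,0,4,5,0](3)
Move 6: P2 pit3 -> P1=[1,7,5,5,3,0](1) P2=[0,5,0,0,6,1](4)
Move 7: P2 pit5 -> P1=[1,7,5,5,3,0](1) P2=[0,5,0,0,6,0](5)

Answer: 1 5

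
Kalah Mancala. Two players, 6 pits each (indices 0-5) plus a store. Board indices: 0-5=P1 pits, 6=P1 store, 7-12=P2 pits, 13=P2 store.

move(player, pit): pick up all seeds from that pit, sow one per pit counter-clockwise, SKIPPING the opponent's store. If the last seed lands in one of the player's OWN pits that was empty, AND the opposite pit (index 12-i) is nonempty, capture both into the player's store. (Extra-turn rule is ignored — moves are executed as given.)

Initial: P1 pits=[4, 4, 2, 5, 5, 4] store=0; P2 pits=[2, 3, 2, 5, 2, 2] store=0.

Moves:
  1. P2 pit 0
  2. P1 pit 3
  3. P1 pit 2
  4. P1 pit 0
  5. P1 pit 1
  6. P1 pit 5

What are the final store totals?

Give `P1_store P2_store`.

Answer: 3 0

Derivation:
Move 1: P2 pit0 -> P1=[4,4,2,5,5,4](0) P2=[0,4,3,5,2,2](0)
Move 2: P1 pit3 -> P1=[4,4,2,0,6,5](1) P2=[1,5,3,5,2,2](0)
Move 3: P1 pit2 -> P1=[4,4,0,1,7,5](1) P2=[1,5,3,5,2,2](0)
Move 4: P1 pit0 -> P1=[0,5,1,2,8,5](1) P2=[1,5,3,5,2,2](0)
Move 5: P1 pit1 -> P1=[0,0,2,3,9,6](2) P2=[1,5,3,5,2,2](0)
Move 6: P1 pit5 -> P1=[0,0,2,3,9,0](3) P2=[2,6,4,6,3,2](0)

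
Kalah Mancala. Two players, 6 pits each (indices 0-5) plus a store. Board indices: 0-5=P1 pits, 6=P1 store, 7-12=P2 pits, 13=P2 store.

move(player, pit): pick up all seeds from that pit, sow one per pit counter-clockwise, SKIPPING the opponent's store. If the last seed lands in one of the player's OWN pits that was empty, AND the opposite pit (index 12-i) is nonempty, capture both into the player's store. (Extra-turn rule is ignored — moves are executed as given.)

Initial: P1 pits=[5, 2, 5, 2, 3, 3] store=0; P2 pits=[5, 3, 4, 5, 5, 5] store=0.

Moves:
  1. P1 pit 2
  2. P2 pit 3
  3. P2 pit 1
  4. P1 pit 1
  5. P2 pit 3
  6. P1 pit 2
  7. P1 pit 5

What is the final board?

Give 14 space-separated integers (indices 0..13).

Move 1: P1 pit2 -> P1=[5,2,0,3,4,4](1) P2=[6,3,4,5,5,5](0)
Move 2: P2 pit3 -> P1=[6,3,0,3,4,4](1) P2=[6,3,4,0,6,6](1)
Move 3: P2 pit1 -> P1=[6,3,0,3,4,4](1) P2=[6,0,5,1,7,6](1)
Move 4: P1 pit1 -> P1=[6,0,1,4,5,4](1) P2=[6,0,5,1,7,6](1)
Move 5: P2 pit3 -> P1=[6,0,1,4,5,4](1) P2=[6,0,5,0,8,6](1)
Move 6: P1 pit2 -> P1=[6,0,0,5,5,4](1) P2=[6,0,5,0,8,6](1)
Move 7: P1 pit5 -> P1=[6,0,0,5,5,0](2) P2=[7,1,6,0,8,6](1)

Answer: 6 0 0 5 5 0 2 7 1 6 0 8 6 1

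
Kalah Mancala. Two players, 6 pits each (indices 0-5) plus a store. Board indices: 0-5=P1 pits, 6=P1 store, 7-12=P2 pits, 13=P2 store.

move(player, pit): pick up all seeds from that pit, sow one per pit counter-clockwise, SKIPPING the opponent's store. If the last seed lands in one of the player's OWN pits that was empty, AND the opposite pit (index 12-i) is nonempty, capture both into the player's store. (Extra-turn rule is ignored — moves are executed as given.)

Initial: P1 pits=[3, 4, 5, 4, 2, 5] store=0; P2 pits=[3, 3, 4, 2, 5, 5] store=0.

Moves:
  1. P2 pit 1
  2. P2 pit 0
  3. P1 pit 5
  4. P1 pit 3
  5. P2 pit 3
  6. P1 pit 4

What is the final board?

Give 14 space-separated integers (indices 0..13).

Move 1: P2 pit1 -> P1=[3,4,5,4,2,5](0) P2=[3,0,5,3,6,5](0)
Move 2: P2 pit0 -> P1=[3,4,5,4,2,5](0) P2=[0,1,6,4,6,5](0)
Move 3: P1 pit5 -> P1=[3,4,5,4,2,0](1) P2=[1,2,7,5,6,5](0)
Move 4: P1 pit3 -> P1=[3,4,5,0,3,1](2) P2=[2,2,7,5,6,5](0)
Move 5: P2 pit3 -> P1=[4,5,5,0,3,1](2) P2=[2,2,7,0,7,6](1)
Move 6: P1 pit4 -> P1=[4,5,5,0,0,2](3) P2=[3,2,7,0,7,6](1)

Answer: 4 5 5 0 0 2 3 3 2 7 0 7 6 1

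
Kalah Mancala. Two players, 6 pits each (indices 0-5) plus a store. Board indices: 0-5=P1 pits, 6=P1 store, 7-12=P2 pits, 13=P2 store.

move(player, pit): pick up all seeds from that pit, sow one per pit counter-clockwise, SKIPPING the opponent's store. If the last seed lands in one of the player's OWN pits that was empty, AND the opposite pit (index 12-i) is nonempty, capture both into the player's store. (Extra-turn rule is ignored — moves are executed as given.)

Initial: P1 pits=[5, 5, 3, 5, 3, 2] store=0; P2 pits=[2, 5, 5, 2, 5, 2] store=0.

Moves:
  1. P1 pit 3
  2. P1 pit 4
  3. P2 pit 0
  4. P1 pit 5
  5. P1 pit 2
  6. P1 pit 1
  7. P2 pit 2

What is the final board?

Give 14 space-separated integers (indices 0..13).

Answer: 6 1 2 2 2 1 6 0 9 0 4 7 3 1

Derivation:
Move 1: P1 pit3 -> P1=[5,5,3,0,4,3](1) P2=[3,6,5,2,5,2](0)
Move 2: P1 pit4 -> P1=[5,5,3,0,0,4](2) P2=[4,7,5,2,5,2](0)
Move 3: P2 pit0 -> P1=[5,5,3,0,0,4](2) P2=[0,8,6,3,6,2](0)
Move 4: P1 pit5 -> P1=[5,5,3,0,0,0](3) P2=[1,9,7,3,6,2](0)
Move 5: P1 pit2 -> P1=[5,5,0,1,1,0](5) P2=[0,9,7,3,6,2](0)
Move 6: P1 pit1 -> P1=[5,0,1,2,2,1](6) P2=[0,9,7,3,6,2](0)
Move 7: P2 pit2 -> P1=[6,1,2,2,2,1](6) P2=[0,9,0,4,7,3](1)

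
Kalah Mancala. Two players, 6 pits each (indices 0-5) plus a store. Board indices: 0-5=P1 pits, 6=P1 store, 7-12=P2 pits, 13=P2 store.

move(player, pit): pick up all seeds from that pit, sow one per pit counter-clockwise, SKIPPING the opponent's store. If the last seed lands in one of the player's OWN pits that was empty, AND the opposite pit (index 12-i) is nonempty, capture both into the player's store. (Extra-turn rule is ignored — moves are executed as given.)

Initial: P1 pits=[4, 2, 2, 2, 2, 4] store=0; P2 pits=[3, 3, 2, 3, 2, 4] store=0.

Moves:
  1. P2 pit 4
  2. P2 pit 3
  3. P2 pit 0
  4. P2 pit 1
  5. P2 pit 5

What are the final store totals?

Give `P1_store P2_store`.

Move 1: P2 pit4 -> P1=[4,2,2,2,2,4](0) P2=[3,3,2,3,0,5](1)
Move 2: P2 pit3 -> P1=[4,2,2,2,2,4](0) P2=[3,3,2,0,1,6](2)
Move 3: P2 pit0 -> P1=[4,2,0,2,2,4](0) P2=[0,4,3,0,1,6](5)
Move 4: P2 pit1 -> P1=[4,2,0,2,2,4](0) P2=[0,0,4,1,2,7](5)
Move 5: P2 pit5 -> P1=[5,3,1,3,3,5](0) P2=[0,0,4,1,2,0](6)

Answer: 0 6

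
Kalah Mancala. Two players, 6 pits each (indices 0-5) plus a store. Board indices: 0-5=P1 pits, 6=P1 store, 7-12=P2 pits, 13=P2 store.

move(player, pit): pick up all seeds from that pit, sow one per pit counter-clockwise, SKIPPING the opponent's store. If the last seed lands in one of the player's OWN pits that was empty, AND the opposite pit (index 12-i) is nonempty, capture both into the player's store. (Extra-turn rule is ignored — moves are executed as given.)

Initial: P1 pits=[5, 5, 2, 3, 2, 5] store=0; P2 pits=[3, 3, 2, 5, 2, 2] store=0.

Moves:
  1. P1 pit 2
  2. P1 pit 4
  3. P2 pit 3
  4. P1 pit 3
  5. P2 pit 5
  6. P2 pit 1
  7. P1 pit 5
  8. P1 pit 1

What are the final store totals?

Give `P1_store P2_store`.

Move 1: P1 pit2 -> P1=[5,5,0,4,3,5](0) P2=[3,3,2,5,2,2](0)
Move 2: P1 pit4 -> P1=[5,5,0,4,0,6](1) P2=[4,3,2,5,2,2](0)
Move 3: P2 pit3 -> P1=[6,6,0,4,0,6](1) P2=[4,3,2,0,3,3](1)
Move 4: P1 pit3 -> P1=[6,6,0,0,1,7](2) P2=[5,3,2,0,3,3](1)
Move 5: P2 pit5 -> P1=[7,7,0,0,1,7](2) P2=[5,3,2,0,3,0](2)
Move 6: P2 pit1 -> P1=[7,7,0,0,1,7](2) P2=[5,0,3,1,4,0](2)
Move 7: P1 pit5 -> P1=[7,7,0,0,1,0](3) P2=[6,1,4,2,5,1](2)
Move 8: P1 pit1 -> P1=[7,0,1,1,2,1](4) P2=[7,2,4,2,5,1](2)

Answer: 4 2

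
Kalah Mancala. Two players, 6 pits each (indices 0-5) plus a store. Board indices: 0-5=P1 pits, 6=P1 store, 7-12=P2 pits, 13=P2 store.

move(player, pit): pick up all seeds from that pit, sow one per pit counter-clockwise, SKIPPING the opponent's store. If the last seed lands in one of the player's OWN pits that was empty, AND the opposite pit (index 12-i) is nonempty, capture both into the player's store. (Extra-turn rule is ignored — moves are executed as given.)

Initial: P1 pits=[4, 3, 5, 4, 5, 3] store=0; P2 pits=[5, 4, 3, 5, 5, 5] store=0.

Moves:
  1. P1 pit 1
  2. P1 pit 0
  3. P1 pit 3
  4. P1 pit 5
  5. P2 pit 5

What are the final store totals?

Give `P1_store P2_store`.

Move 1: P1 pit1 -> P1=[4,0,6,5,6,3](0) P2=[5,4,3,5,5,5](0)
Move 2: P1 pit0 -> P1=[0,1,7,6,7,3](0) P2=[5,4,3,5,5,5](0)
Move 3: P1 pit3 -> P1=[0,1,7,0,8,4](1) P2=[6,5,4,5,5,5](0)
Move 4: P1 pit5 -> P1=[0,1,7,0,8,0](2) P2=[7,6,5,5,5,5](0)
Move 5: P2 pit5 -> P1=[1,2,8,1,8,0](2) P2=[7,6,5,5,5,0](1)

Answer: 2 1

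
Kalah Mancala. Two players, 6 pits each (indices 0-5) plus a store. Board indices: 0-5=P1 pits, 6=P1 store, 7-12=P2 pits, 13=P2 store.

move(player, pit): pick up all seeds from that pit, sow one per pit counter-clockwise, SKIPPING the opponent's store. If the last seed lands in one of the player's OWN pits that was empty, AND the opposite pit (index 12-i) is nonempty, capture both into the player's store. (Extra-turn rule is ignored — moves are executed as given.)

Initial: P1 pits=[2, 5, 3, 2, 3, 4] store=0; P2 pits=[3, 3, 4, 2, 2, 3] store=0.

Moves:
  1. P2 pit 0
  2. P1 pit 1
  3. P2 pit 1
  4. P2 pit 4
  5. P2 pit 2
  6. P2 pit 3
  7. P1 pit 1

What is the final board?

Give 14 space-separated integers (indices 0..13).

Answer: 5 0 5 4 4 5 1 0 0 0 0 2 7 3

Derivation:
Move 1: P2 pit0 -> P1=[2,5,3,2,3,4](0) P2=[0,4,5,3,2,3](0)
Move 2: P1 pit1 -> P1=[2,0,4,3,4,5](1) P2=[0,4,5,3,2,3](0)
Move 3: P2 pit1 -> P1=[2,0,4,3,4,5](1) P2=[0,0,6,4,3,4](0)
Move 4: P2 pit4 -> P1=[3,0,4,3,4,5](1) P2=[0,0,6,4,0,5](1)
Move 5: P2 pit2 -> P1=[4,1,4,3,4,5](1) P2=[0,0,0,5,1,6](2)
Move 6: P2 pit3 -> P1=[5,2,4,3,4,5](1) P2=[0,0,0,0,2,7](3)
Move 7: P1 pit1 -> P1=[5,0,5,4,4,5](1) P2=[0,0,0,0,2,7](3)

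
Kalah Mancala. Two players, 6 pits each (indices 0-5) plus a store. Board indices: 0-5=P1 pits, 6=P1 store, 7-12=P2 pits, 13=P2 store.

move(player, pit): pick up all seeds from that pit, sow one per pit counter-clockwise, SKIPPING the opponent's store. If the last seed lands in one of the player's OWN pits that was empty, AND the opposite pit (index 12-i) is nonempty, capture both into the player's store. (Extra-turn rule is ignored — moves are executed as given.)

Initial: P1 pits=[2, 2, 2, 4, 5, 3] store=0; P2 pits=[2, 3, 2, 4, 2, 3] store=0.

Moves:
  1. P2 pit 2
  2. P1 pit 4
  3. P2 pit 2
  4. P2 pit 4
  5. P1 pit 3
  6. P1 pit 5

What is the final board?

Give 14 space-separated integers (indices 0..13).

Answer: 3 2 2 0 1 0 3 5 5 1 7 0 4 1

Derivation:
Move 1: P2 pit2 -> P1=[2,2,2,4,5,3](0) P2=[2,3,0,5,3,3](0)
Move 2: P1 pit4 -> P1=[2,2,2,4,0,4](1) P2=[3,4,1,5,3,3](0)
Move 3: P2 pit2 -> P1=[2,2,2,4,0,4](1) P2=[3,4,0,6,3,3](0)
Move 4: P2 pit4 -> P1=[3,2,2,4,0,4](1) P2=[3,4,0,6,0,4](1)
Move 5: P1 pit3 -> P1=[3,2,2,0,1,5](2) P2=[4,4,0,6,0,4](1)
Move 6: P1 pit5 -> P1=[3,2,2,0,1,0](3) P2=[5,5,1,7,0,4](1)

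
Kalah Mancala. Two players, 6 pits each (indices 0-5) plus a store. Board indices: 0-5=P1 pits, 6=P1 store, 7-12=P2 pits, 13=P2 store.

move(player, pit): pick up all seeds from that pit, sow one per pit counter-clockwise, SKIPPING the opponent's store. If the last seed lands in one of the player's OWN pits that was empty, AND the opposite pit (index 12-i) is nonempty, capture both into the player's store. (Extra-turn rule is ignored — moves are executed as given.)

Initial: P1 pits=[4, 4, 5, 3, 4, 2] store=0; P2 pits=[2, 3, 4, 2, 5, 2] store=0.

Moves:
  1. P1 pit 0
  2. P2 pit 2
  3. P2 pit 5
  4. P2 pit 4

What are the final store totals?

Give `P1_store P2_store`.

Answer: 0 3

Derivation:
Move 1: P1 pit0 -> P1=[0,5,6,4,5,2](0) P2=[2,3,4,2,5,2](0)
Move 2: P2 pit2 -> P1=[0,5,6,4,5,2](0) P2=[2,3,0,3,6,3](1)
Move 3: P2 pit5 -> P1=[1,6,6,4,5,2](0) P2=[2,3,0,3,6,0](2)
Move 4: P2 pit4 -> P1=[2,7,7,5,5,2](0) P2=[2,3,0,3,0,1](3)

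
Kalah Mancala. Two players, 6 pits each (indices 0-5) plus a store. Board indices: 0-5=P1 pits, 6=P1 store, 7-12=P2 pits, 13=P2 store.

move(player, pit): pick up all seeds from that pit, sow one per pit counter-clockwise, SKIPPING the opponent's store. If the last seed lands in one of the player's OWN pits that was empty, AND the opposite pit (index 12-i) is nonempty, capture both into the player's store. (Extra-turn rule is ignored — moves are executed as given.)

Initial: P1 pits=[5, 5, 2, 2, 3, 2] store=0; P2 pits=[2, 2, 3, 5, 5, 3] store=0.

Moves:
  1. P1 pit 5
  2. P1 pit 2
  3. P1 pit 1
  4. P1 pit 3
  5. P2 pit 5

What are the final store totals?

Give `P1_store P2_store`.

Move 1: P1 pit5 -> P1=[5,5,2,2,3,0](1) P2=[3,2,3,5,5,3](0)
Move 2: P1 pit2 -> P1=[5,5,0,3,4,0](1) P2=[3,2,3,5,5,3](0)
Move 3: P1 pit1 -> P1=[5,0,1,4,5,1](2) P2=[3,2,3,5,5,3](0)
Move 4: P1 pit3 -> P1=[5,0,1,0,6,2](3) P2=[4,2,3,5,5,3](0)
Move 5: P2 pit5 -> P1=[6,1,1,0,6,2](3) P2=[4,2,3,5,5,0](1)

Answer: 3 1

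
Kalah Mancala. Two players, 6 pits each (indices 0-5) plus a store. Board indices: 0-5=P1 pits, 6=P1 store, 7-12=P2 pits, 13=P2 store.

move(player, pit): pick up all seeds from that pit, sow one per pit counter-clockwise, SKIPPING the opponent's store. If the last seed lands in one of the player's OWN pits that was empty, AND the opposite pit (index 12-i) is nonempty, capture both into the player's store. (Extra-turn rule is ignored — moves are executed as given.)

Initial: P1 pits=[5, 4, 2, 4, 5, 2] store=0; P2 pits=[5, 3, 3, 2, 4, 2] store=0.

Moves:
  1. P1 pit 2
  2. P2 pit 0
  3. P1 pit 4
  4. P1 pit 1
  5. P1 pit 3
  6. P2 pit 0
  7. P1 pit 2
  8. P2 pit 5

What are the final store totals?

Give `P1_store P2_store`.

Move 1: P1 pit2 -> P1=[5,4,0,5,6,2](0) P2=[5,3,3,2,4,2](0)
Move 2: P2 pit0 -> P1=[5,4,0,5,6,2](0) P2=[0,4,4,3,5,3](0)
Move 3: P1 pit4 -> P1=[5,4,0,5,0,3](1) P2=[1,5,5,4,5,3](0)
Move 4: P1 pit1 -> P1=[5,0,1,6,1,4](1) P2=[1,5,5,4,5,3](0)
Move 5: P1 pit3 -> P1=[5,0,1,0,2,5](2) P2=[2,6,6,4,5,3](0)
Move 6: P2 pit0 -> P1=[5,0,1,0,2,5](2) P2=[0,7,7,4,5,3](0)
Move 7: P1 pit2 -> P1=[5,0,0,0,2,5](10) P2=[0,7,0,4,5,3](0)
Move 8: P2 pit5 -> P1=[6,1,0,0,2,5](10) P2=[0,7,0,4,5,0](1)

Answer: 10 1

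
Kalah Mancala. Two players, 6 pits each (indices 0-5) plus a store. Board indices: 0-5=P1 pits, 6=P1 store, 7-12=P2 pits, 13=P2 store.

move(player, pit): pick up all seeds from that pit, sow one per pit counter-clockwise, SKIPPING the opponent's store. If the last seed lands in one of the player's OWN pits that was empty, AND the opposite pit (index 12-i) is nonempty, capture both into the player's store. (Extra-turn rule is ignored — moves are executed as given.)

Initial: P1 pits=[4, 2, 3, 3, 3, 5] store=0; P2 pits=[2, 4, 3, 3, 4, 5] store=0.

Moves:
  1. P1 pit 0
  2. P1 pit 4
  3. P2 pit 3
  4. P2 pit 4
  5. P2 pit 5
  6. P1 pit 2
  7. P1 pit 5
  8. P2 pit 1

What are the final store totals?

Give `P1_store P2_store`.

Answer: 3 4

Derivation:
Move 1: P1 pit0 -> P1=[0,3,4,4,4,5](0) P2=[2,4,3,3,4,5](0)
Move 2: P1 pit4 -> P1=[0,3,4,4,0,6](1) P2=[3,5,3,3,4,5](0)
Move 3: P2 pit3 -> P1=[0,3,4,4,0,6](1) P2=[3,5,3,0,5,6](1)
Move 4: P2 pit4 -> P1=[1,4,5,4,0,6](1) P2=[3,5,3,0,0,7](2)
Move 5: P2 pit5 -> P1=[2,5,6,5,1,7](1) P2=[3,5,3,0,0,0](3)
Move 6: P1 pit2 -> P1=[2,5,0,6,2,8](2) P2=[4,6,3,0,0,0](3)
Move 7: P1 pit5 -> P1=[3,5,0,6,2,0](3) P2=[5,7,4,1,1,1](3)
Move 8: P2 pit1 -> P1=[4,6,0,6,2,0](3) P2=[5,0,5,2,2,2](4)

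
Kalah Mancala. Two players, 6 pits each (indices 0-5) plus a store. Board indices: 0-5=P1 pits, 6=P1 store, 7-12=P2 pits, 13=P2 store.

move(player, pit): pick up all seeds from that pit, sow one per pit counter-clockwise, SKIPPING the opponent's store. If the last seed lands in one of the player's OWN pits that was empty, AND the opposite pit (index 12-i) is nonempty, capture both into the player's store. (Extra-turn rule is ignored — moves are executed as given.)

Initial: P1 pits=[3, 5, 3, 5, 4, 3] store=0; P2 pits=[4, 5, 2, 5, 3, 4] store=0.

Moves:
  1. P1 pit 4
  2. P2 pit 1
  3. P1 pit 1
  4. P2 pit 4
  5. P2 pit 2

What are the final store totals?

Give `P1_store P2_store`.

Move 1: P1 pit4 -> P1=[3,5,3,5,0,4](1) P2=[5,6,2,5,3,4](0)
Move 2: P2 pit1 -> P1=[4,5,3,5,0,4](1) P2=[5,0,3,6,4,5](1)
Move 3: P1 pit1 -> P1=[4,0,4,6,1,5](2) P2=[5,0,3,6,4,5](1)
Move 4: P2 pit4 -> P1=[5,1,4,6,1,5](2) P2=[5,0,3,6,0,6](2)
Move 5: P2 pit2 -> P1=[5,1,4,6,1,5](2) P2=[5,0,0,7,1,7](2)

Answer: 2 2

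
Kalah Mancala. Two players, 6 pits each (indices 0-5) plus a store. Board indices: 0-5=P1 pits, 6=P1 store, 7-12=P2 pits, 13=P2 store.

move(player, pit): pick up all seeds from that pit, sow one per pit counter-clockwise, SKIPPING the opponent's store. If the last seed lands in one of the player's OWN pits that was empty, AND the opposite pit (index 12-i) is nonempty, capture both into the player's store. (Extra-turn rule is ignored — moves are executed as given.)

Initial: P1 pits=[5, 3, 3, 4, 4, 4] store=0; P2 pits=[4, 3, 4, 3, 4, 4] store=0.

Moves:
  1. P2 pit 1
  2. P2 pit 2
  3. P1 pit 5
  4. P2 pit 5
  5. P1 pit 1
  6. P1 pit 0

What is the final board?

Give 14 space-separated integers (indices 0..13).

Answer: 0 1 6 7 6 1 8 1 1 1 5 6 0 2

Derivation:
Move 1: P2 pit1 -> P1=[5,3,3,4,4,4](0) P2=[4,0,5,4,5,4](0)
Move 2: P2 pit2 -> P1=[6,3,3,4,4,4](0) P2=[4,0,0,5,6,5](1)
Move 3: P1 pit5 -> P1=[6,3,3,4,4,0](1) P2=[5,1,1,5,6,5](1)
Move 4: P2 pit5 -> P1=[7,4,4,5,4,0](1) P2=[5,1,1,5,6,0](2)
Move 5: P1 pit1 -> P1=[7,0,5,6,5,0](7) P2=[0,1,1,5,6,0](2)
Move 6: P1 pit0 -> P1=[0,1,6,7,6,1](8) P2=[1,1,1,5,6,0](2)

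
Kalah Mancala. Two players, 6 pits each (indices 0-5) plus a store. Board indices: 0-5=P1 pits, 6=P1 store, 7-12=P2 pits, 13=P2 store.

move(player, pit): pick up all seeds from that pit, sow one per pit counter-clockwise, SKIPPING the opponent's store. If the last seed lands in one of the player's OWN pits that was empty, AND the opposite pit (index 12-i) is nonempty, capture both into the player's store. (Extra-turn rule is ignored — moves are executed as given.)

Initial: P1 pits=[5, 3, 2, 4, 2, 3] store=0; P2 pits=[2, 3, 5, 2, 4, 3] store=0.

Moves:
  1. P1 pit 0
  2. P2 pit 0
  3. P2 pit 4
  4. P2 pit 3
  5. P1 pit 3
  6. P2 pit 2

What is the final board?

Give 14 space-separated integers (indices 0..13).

Answer: 2 6 3 0 4 5 1 1 5 0 1 2 6 2

Derivation:
Move 1: P1 pit0 -> P1=[0,4,3,5,3,4](0) P2=[2,3,5,2,4,3](0)
Move 2: P2 pit0 -> P1=[0,4,3,5,3,4](0) P2=[0,4,6,2,4,3](0)
Move 3: P2 pit4 -> P1=[1,5,3,5,3,4](0) P2=[0,4,6,2,0,4](1)
Move 4: P2 pit3 -> P1=[1,5,3,5,3,4](0) P2=[0,4,6,0,1,5](1)
Move 5: P1 pit3 -> P1=[1,5,3,0,4,5](1) P2=[1,5,6,0,1,5](1)
Move 6: P2 pit2 -> P1=[2,6,3,0,4,5](1) P2=[1,5,0,1,2,6](2)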